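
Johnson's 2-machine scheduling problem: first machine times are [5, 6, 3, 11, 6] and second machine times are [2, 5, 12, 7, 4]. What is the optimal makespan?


Apply Johnson's rule:
  Group 1 (a <= b): [(3, 3, 12)]
  Group 2 (a > b): [(4, 11, 7), (2, 6, 5), (5, 6, 4), (1, 5, 2)]
Optimal job order: [3, 4, 2, 5, 1]
Schedule:
  Job 3: M1 done at 3, M2 done at 15
  Job 4: M1 done at 14, M2 done at 22
  Job 2: M1 done at 20, M2 done at 27
  Job 5: M1 done at 26, M2 done at 31
  Job 1: M1 done at 31, M2 done at 33
Makespan = 33

33


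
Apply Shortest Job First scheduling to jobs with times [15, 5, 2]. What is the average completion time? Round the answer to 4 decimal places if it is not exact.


SJF order (ascending): [2, 5, 15]
Completion times:
  Job 1: burst=2, C=2
  Job 2: burst=5, C=7
  Job 3: burst=15, C=22
Average completion = 31/3 = 10.3333

10.3333


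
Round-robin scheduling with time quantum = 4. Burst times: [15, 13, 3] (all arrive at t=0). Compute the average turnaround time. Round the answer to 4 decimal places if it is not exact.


Time quantum = 4
Execution trace:
  J1 runs 4 units, time = 4
  J2 runs 4 units, time = 8
  J3 runs 3 units, time = 11
  J1 runs 4 units, time = 15
  J2 runs 4 units, time = 19
  J1 runs 4 units, time = 23
  J2 runs 4 units, time = 27
  J1 runs 3 units, time = 30
  J2 runs 1 units, time = 31
Finish times: [30, 31, 11]
Average turnaround = 72/3 = 24.0

24.0


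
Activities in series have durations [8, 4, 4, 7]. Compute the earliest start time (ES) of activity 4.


Activity 4 starts after activities 1 through 3 complete.
Predecessor durations: [8, 4, 4]
ES = 8 + 4 + 4 = 16

16


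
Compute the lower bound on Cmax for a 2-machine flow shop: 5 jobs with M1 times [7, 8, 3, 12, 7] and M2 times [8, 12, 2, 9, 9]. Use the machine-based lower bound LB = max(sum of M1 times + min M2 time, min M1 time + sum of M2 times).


LB1 = sum(M1 times) + min(M2 times) = 37 + 2 = 39
LB2 = min(M1 times) + sum(M2 times) = 3 + 40 = 43
Lower bound = max(LB1, LB2) = max(39, 43) = 43

43


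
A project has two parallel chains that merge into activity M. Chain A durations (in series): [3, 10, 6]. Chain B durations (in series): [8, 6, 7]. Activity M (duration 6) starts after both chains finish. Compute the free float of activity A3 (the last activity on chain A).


ES(A3) = sum of predecessors on chain A = 13
EF(A3) = ES + duration = 13 + 6 = 19
Successor of A3 is M. ES(M) = max(sum(A), sum(B)) = max(19, 21) = 21
Free float = ES(successor) - EF(current) = 21 - 19 = 2

2


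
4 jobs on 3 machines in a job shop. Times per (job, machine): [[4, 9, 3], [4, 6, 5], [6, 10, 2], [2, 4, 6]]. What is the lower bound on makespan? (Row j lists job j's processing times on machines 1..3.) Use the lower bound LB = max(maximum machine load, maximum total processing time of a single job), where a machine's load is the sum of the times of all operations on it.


Machine loads:
  Machine 1: 4 + 4 + 6 + 2 = 16
  Machine 2: 9 + 6 + 10 + 4 = 29
  Machine 3: 3 + 5 + 2 + 6 = 16
Max machine load = 29
Job totals:
  Job 1: 16
  Job 2: 15
  Job 3: 18
  Job 4: 12
Max job total = 18
Lower bound = max(29, 18) = 29

29


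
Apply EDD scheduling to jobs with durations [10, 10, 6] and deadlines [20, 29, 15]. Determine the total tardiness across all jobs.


Sort by due date (EDD order): [(6, 15), (10, 20), (10, 29)]
Compute completion times and tardiness:
  Job 1: p=6, d=15, C=6, tardiness=max(0,6-15)=0
  Job 2: p=10, d=20, C=16, tardiness=max(0,16-20)=0
  Job 3: p=10, d=29, C=26, tardiness=max(0,26-29)=0
Total tardiness = 0

0


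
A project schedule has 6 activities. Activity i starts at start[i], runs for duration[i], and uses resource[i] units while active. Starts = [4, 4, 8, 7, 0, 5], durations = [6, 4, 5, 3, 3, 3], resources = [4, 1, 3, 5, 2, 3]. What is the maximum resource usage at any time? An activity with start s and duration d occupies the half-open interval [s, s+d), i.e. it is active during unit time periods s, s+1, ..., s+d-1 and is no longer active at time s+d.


Each activity i is active on [start_i, start_i + duration_i).
Compute total resource usage per time slot:
  t=0: active resources = [2], total = 2
  t=1: active resources = [2], total = 2
  t=2: active resources = [2], total = 2
  t=3: active resources = [], total = 0
  t=4: active resources = [4, 1], total = 5
  t=5: active resources = [4, 1, 3], total = 8
  t=6: active resources = [4, 1, 3], total = 8
  t=7: active resources = [4, 1, 5, 3], total = 13
  t=8: active resources = [4, 3, 5], total = 12
  t=9: active resources = [4, 3, 5], total = 12
  t=10: active resources = [3], total = 3
  t=11: active resources = [3], total = 3
  t=12: active resources = [3], total = 3
Peak resource demand = 13

13


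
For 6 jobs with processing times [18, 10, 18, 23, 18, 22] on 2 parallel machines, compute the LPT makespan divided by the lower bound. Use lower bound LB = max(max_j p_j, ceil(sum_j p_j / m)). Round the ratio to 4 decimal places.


LPT order: [23, 22, 18, 18, 18, 10]
Machine loads after assignment: [51, 58]
LPT makespan = 58
Lower bound = max(max_job, ceil(total/2)) = max(23, 55) = 55
Ratio = 58 / 55 = 1.0545

1.0545


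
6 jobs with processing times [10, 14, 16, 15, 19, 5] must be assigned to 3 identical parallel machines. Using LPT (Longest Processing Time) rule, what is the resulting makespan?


Sort jobs in decreasing order (LPT): [19, 16, 15, 14, 10, 5]
Assign each job to the least loaded machine:
  Machine 1: jobs [19, 5], load = 24
  Machine 2: jobs [16, 10], load = 26
  Machine 3: jobs [15, 14], load = 29
Makespan = max load = 29

29


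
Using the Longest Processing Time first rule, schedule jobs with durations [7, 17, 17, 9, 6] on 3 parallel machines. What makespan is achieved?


Sort jobs in decreasing order (LPT): [17, 17, 9, 7, 6]
Assign each job to the least loaded machine:
  Machine 1: jobs [17], load = 17
  Machine 2: jobs [17], load = 17
  Machine 3: jobs [9, 7, 6], load = 22
Makespan = max load = 22

22


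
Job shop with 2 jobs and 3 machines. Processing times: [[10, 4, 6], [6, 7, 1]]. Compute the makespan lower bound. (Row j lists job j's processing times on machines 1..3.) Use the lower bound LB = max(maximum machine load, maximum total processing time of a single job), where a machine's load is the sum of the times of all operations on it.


Machine loads:
  Machine 1: 10 + 6 = 16
  Machine 2: 4 + 7 = 11
  Machine 3: 6 + 1 = 7
Max machine load = 16
Job totals:
  Job 1: 20
  Job 2: 14
Max job total = 20
Lower bound = max(16, 20) = 20

20


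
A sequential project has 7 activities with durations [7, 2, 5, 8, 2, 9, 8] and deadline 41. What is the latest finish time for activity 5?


LF(activity 5) = deadline - sum of successor durations
Successors: activities 6 through 7 with durations [9, 8]
Sum of successor durations = 17
LF = 41 - 17 = 24

24


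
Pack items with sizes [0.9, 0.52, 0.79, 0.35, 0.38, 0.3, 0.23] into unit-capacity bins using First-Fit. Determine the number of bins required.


Place items sequentially using First-Fit:
  Item 0.9 -> new Bin 1
  Item 0.52 -> new Bin 2
  Item 0.79 -> new Bin 3
  Item 0.35 -> Bin 2 (now 0.87)
  Item 0.38 -> new Bin 4
  Item 0.3 -> Bin 4 (now 0.68)
  Item 0.23 -> Bin 4 (now 0.91)
Total bins used = 4

4


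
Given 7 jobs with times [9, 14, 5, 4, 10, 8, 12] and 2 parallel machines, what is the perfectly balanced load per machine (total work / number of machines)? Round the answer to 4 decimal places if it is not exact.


Total processing time = 9 + 14 + 5 + 4 + 10 + 8 + 12 = 62
Number of machines = 2
Ideal balanced load = 62 / 2 = 31.0

31.0


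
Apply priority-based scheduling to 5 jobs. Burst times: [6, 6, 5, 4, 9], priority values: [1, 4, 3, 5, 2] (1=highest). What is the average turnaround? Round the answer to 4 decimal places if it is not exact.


Sort by priority (ascending = highest first):
Order: [(1, 6), (2, 9), (3, 5), (4, 6), (5, 4)]
Completion times:
  Priority 1, burst=6, C=6
  Priority 2, burst=9, C=15
  Priority 3, burst=5, C=20
  Priority 4, burst=6, C=26
  Priority 5, burst=4, C=30
Average turnaround = 97/5 = 19.4

19.4


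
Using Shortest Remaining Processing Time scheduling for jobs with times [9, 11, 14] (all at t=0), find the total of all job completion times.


Since all jobs arrive at t=0, SRPT equals SPT ordering.
SPT order: [9, 11, 14]
Completion times:
  Job 1: p=9, C=9
  Job 2: p=11, C=20
  Job 3: p=14, C=34
Total completion time = 9 + 20 + 34 = 63

63


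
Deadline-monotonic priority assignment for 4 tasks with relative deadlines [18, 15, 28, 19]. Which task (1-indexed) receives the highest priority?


Sort tasks by relative deadline (ascending):
  Task 2: deadline = 15
  Task 1: deadline = 18
  Task 4: deadline = 19
  Task 3: deadline = 28
Priority order (highest first): [2, 1, 4, 3]
Highest priority task = 2

2


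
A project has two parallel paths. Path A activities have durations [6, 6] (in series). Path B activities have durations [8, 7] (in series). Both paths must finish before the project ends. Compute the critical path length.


Path A total = 6 + 6 = 12
Path B total = 8 + 7 = 15
Critical path = longest path = max(12, 15) = 15

15


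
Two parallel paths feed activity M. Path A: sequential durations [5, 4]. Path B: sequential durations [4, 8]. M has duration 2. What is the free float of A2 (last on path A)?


ES(A2) = sum of predecessors on chain A = 5
EF(A2) = ES + duration = 5 + 4 = 9
Successor of A2 is M. ES(M) = max(sum(A), sum(B)) = max(9, 12) = 12
Free float = ES(successor) - EF(current) = 12 - 9 = 3

3


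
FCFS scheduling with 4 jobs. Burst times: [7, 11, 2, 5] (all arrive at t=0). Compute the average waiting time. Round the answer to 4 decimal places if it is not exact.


FCFS order (as given): [7, 11, 2, 5]
Waiting times:
  Job 1: wait = 0
  Job 2: wait = 7
  Job 3: wait = 18
  Job 4: wait = 20
Sum of waiting times = 45
Average waiting time = 45/4 = 11.25

11.25


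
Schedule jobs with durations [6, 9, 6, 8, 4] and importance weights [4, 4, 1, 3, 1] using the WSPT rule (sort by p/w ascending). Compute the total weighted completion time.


Compute p/w ratios and sort ascending (WSPT): [(6, 4), (9, 4), (8, 3), (4, 1), (6, 1)]
Compute weighted completion times:
  Job (p=6,w=4): C=6, w*C=4*6=24
  Job (p=9,w=4): C=15, w*C=4*15=60
  Job (p=8,w=3): C=23, w*C=3*23=69
  Job (p=4,w=1): C=27, w*C=1*27=27
  Job (p=6,w=1): C=33, w*C=1*33=33
Total weighted completion time = 213

213


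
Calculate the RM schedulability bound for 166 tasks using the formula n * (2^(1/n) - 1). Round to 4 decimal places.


Compute 2^(1/166) = 1.0041843153
Subtract 1: 1.0041843153 - 1 = 0.0041843153
Multiply by n: 166 * 0.0041843153 = 0.6945963398
Round to 4 dp: 0.6946

0.6946


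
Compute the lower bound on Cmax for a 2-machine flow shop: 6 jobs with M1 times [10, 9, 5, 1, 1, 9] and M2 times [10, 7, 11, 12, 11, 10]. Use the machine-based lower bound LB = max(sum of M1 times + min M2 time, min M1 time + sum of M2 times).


LB1 = sum(M1 times) + min(M2 times) = 35 + 7 = 42
LB2 = min(M1 times) + sum(M2 times) = 1 + 61 = 62
Lower bound = max(LB1, LB2) = max(42, 62) = 62

62


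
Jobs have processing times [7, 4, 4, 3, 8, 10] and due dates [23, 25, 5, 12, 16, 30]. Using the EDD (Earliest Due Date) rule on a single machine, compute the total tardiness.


Sort by due date (EDD order): [(4, 5), (3, 12), (8, 16), (7, 23), (4, 25), (10, 30)]
Compute completion times and tardiness:
  Job 1: p=4, d=5, C=4, tardiness=max(0,4-5)=0
  Job 2: p=3, d=12, C=7, tardiness=max(0,7-12)=0
  Job 3: p=8, d=16, C=15, tardiness=max(0,15-16)=0
  Job 4: p=7, d=23, C=22, tardiness=max(0,22-23)=0
  Job 5: p=4, d=25, C=26, tardiness=max(0,26-25)=1
  Job 6: p=10, d=30, C=36, tardiness=max(0,36-30)=6
Total tardiness = 7

7


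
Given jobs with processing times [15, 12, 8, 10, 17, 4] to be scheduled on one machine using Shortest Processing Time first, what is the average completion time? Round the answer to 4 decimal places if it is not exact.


Sort jobs by processing time (SPT order): [4, 8, 10, 12, 15, 17]
Compute completion times sequentially:
  Job 1: processing = 4, completes at 4
  Job 2: processing = 8, completes at 12
  Job 3: processing = 10, completes at 22
  Job 4: processing = 12, completes at 34
  Job 5: processing = 15, completes at 49
  Job 6: processing = 17, completes at 66
Sum of completion times = 187
Average completion time = 187/6 = 31.1667

31.1667


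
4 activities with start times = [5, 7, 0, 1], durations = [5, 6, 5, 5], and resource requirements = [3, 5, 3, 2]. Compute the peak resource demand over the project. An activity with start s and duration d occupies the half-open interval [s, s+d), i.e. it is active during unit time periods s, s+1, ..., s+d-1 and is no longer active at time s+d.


Each activity i is active on [start_i, start_i + duration_i).
Compute total resource usage per time slot:
  t=0: active resources = [3], total = 3
  t=1: active resources = [3, 2], total = 5
  t=2: active resources = [3, 2], total = 5
  t=3: active resources = [3, 2], total = 5
  t=4: active resources = [3, 2], total = 5
  t=5: active resources = [3, 2], total = 5
  t=6: active resources = [3], total = 3
  t=7: active resources = [3, 5], total = 8
  t=8: active resources = [3, 5], total = 8
  t=9: active resources = [3, 5], total = 8
  t=10: active resources = [5], total = 5
  t=11: active resources = [5], total = 5
  t=12: active resources = [5], total = 5
Peak resource demand = 8

8


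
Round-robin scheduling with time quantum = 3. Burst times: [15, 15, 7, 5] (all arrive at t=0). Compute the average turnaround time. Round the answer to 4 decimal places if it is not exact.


Time quantum = 3
Execution trace:
  J1 runs 3 units, time = 3
  J2 runs 3 units, time = 6
  J3 runs 3 units, time = 9
  J4 runs 3 units, time = 12
  J1 runs 3 units, time = 15
  J2 runs 3 units, time = 18
  J3 runs 3 units, time = 21
  J4 runs 2 units, time = 23
  J1 runs 3 units, time = 26
  J2 runs 3 units, time = 29
  J3 runs 1 units, time = 30
  J1 runs 3 units, time = 33
  J2 runs 3 units, time = 36
  J1 runs 3 units, time = 39
  J2 runs 3 units, time = 42
Finish times: [39, 42, 30, 23]
Average turnaround = 134/4 = 33.5

33.5


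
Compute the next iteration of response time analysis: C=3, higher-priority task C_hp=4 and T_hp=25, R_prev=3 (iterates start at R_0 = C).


R_next = C + ceil(R_prev / T_hp) * C_hp
ceil(3 / 25) = ceil(0.12) = 1
Interference = 1 * 4 = 4
R_next = 3 + 4 = 7

7


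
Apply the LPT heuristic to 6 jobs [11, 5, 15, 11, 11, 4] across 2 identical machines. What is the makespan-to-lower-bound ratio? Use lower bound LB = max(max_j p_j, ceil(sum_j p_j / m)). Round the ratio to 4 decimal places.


LPT order: [15, 11, 11, 11, 5, 4]
Machine loads after assignment: [30, 27]
LPT makespan = 30
Lower bound = max(max_job, ceil(total/2)) = max(15, 29) = 29
Ratio = 30 / 29 = 1.0345

1.0345


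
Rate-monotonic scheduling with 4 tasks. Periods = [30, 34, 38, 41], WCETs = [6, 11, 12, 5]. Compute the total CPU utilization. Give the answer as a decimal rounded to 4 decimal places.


Compute individual utilizations (exact fractions):
  Task 1: C/T = 6/30 = 1/5 (approx. 0.2)
  Task 2: C/T = 11/34 (approx. 0.3235)
  Task 3: C/T = 12/38 = 6/19 (approx. 0.3158)
  Task 4: C/T = 5/41 (approx. 0.122)
Total utilization U = 1/5 + 11/34 + 6/19 + 5/41 = 127301/132430
Rounded to 4 decimal places: U = 0.9613
RM (Liu & Layland) bound for 4 tasks = 0.756828; compare with U = 127301/132430 (approx. 0.961270)
bound < U <= 1, so the RM sufficient condition is not met (inconclusive; an exact test such as response-time analysis is needed).

0.9613


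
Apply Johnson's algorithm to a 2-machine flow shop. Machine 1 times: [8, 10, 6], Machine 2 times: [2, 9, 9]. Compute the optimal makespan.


Apply Johnson's rule:
  Group 1 (a <= b): [(3, 6, 9)]
  Group 2 (a > b): [(2, 10, 9), (1, 8, 2)]
Optimal job order: [3, 2, 1]
Schedule:
  Job 3: M1 done at 6, M2 done at 15
  Job 2: M1 done at 16, M2 done at 25
  Job 1: M1 done at 24, M2 done at 27
Makespan = 27

27


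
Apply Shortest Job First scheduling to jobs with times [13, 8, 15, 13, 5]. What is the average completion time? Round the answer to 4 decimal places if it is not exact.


SJF order (ascending): [5, 8, 13, 13, 15]
Completion times:
  Job 1: burst=5, C=5
  Job 2: burst=8, C=13
  Job 3: burst=13, C=26
  Job 4: burst=13, C=39
  Job 5: burst=15, C=54
Average completion = 137/5 = 27.4

27.4


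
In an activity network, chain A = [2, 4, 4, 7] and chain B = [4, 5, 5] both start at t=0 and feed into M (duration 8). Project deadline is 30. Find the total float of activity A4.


Forward pass: ES(A4) = sum of predecessors on chain A = 10
EF = ES + duration = 10 + 7 = 17
Backward pass: LF(M) = deadline = 30; LS(M) = 30 - 8 = 22
LF(A4) = LS(M) - sum(successors on chain A) = 22 - 0 = 22
LS = LF - duration = 22 - 7 = 15
Total float = LS - ES = 15 - 10 = 5

5


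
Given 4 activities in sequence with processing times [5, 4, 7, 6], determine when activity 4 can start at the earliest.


Activity 4 starts after activities 1 through 3 complete.
Predecessor durations: [5, 4, 7]
ES = 5 + 4 + 7 = 16

16


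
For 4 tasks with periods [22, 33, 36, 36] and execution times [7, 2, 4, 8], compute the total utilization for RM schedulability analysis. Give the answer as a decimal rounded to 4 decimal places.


Compute individual utilizations (exact fractions):
  Task 1: C/T = 7/22 (approx. 0.3182)
  Task 2: C/T = 2/33 (approx. 0.0606)
  Task 3: C/T = 4/36 = 1/9 (approx. 0.1111)
  Task 4: C/T = 8/36 = 2/9 (approx. 0.2222)
Total utilization U = 7/22 + 2/33 + 1/9 + 2/9 = 47/66
Rounded to 4 decimal places: U = 0.7121
RM (Liu & Layland) bound for 4 tasks = 0.756828; compare with U = 47/66 (approx. 0.712121)
U <= bound, so schedulable by RM sufficient condition.

0.7121


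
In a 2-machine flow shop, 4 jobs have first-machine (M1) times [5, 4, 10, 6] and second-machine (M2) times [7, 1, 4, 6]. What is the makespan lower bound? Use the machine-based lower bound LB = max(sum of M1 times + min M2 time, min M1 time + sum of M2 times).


LB1 = sum(M1 times) + min(M2 times) = 25 + 1 = 26
LB2 = min(M1 times) + sum(M2 times) = 4 + 18 = 22
Lower bound = max(LB1, LB2) = max(26, 22) = 26

26


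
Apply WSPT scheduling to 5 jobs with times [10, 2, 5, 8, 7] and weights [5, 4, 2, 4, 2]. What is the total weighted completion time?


Compute p/w ratios and sort ascending (WSPT): [(2, 4), (10, 5), (8, 4), (5, 2), (7, 2)]
Compute weighted completion times:
  Job (p=2,w=4): C=2, w*C=4*2=8
  Job (p=10,w=5): C=12, w*C=5*12=60
  Job (p=8,w=4): C=20, w*C=4*20=80
  Job (p=5,w=2): C=25, w*C=2*25=50
  Job (p=7,w=2): C=32, w*C=2*32=64
Total weighted completion time = 262

262


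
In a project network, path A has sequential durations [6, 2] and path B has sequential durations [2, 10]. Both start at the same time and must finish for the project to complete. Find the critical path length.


Path A total = 6 + 2 = 8
Path B total = 2 + 10 = 12
Critical path = longest path = max(8, 12) = 12

12


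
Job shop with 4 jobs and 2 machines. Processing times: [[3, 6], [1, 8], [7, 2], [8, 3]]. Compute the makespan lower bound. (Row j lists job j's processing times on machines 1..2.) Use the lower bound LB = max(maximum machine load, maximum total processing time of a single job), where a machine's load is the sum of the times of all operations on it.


Machine loads:
  Machine 1: 3 + 1 + 7 + 8 = 19
  Machine 2: 6 + 8 + 2 + 3 = 19
Max machine load = 19
Job totals:
  Job 1: 9
  Job 2: 9
  Job 3: 9
  Job 4: 11
Max job total = 11
Lower bound = max(19, 11) = 19

19


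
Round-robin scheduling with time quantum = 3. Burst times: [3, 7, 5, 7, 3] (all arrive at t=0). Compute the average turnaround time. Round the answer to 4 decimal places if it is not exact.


Time quantum = 3
Execution trace:
  J1 runs 3 units, time = 3
  J2 runs 3 units, time = 6
  J3 runs 3 units, time = 9
  J4 runs 3 units, time = 12
  J5 runs 3 units, time = 15
  J2 runs 3 units, time = 18
  J3 runs 2 units, time = 20
  J4 runs 3 units, time = 23
  J2 runs 1 units, time = 24
  J4 runs 1 units, time = 25
Finish times: [3, 24, 20, 25, 15]
Average turnaround = 87/5 = 17.4

17.4


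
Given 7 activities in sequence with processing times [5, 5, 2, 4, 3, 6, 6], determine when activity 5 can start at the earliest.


Activity 5 starts after activities 1 through 4 complete.
Predecessor durations: [5, 5, 2, 4]
ES = 5 + 5 + 2 + 4 = 16

16


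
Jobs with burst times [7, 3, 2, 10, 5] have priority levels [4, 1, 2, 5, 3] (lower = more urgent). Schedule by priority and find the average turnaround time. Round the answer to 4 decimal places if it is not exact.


Sort by priority (ascending = highest first):
Order: [(1, 3), (2, 2), (3, 5), (4, 7), (5, 10)]
Completion times:
  Priority 1, burst=3, C=3
  Priority 2, burst=2, C=5
  Priority 3, burst=5, C=10
  Priority 4, burst=7, C=17
  Priority 5, burst=10, C=27
Average turnaround = 62/5 = 12.4

12.4


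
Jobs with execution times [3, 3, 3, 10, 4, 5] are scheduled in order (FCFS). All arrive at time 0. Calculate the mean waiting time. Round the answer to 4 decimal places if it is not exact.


FCFS order (as given): [3, 3, 3, 10, 4, 5]
Waiting times:
  Job 1: wait = 0
  Job 2: wait = 3
  Job 3: wait = 6
  Job 4: wait = 9
  Job 5: wait = 19
  Job 6: wait = 23
Sum of waiting times = 60
Average waiting time = 60/6 = 10.0

10.0


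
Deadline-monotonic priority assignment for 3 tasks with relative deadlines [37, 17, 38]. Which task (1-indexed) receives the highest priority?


Sort tasks by relative deadline (ascending):
  Task 2: deadline = 17
  Task 1: deadline = 37
  Task 3: deadline = 38
Priority order (highest first): [2, 1, 3]
Highest priority task = 2

2


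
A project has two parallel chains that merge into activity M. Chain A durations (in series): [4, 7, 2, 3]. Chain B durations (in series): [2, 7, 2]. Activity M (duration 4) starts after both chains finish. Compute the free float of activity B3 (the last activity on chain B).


ES(B3) = sum of predecessors on chain B = 9
EF(B3) = ES + duration = 9 + 2 = 11
Successor of B3 is M. ES(M) = max(sum(A), sum(B)) = max(16, 11) = 16
Free float = ES(successor) - EF(current) = 16 - 11 = 5

5


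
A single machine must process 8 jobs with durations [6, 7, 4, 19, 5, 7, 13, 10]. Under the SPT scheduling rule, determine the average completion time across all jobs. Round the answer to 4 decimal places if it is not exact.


Sort jobs by processing time (SPT order): [4, 5, 6, 7, 7, 10, 13, 19]
Compute completion times sequentially:
  Job 1: processing = 4, completes at 4
  Job 2: processing = 5, completes at 9
  Job 3: processing = 6, completes at 15
  Job 4: processing = 7, completes at 22
  Job 5: processing = 7, completes at 29
  Job 6: processing = 10, completes at 39
  Job 7: processing = 13, completes at 52
  Job 8: processing = 19, completes at 71
Sum of completion times = 241
Average completion time = 241/8 = 30.125

30.125


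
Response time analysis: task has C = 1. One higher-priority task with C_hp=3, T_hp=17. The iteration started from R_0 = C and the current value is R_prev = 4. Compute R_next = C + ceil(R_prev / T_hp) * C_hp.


R_next = C + ceil(R_prev / T_hp) * C_hp
ceil(4 / 17) = ceil(0.2353) = 1
Interference = 1 * 3 = 3
R_next = 1 + 3 = 4
R_next = R_prev, so the iteration has converged (response time = 4).

4


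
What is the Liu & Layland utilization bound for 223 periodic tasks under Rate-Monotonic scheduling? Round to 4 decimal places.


Compute 2^(1/223) = 1.0031131190
Subtract 1: 1.0031131190 - 1 = 0.0031131190
Multiply by n: 223 * 0.0031131190 = 0.6942255370
Round to 4 dp: 0.6942

0.6942


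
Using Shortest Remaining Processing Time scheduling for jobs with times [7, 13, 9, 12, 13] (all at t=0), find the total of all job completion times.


Since all jobs arrive at t=0, SRPT equals SPT ordering.
SPT order: [7, 9, 12, 13, 13]
Completion times:
  Job 1: p=7, C=7
  Job 2: p=9, C=16
  Job 3: p=12, C=28
  Job 4: p=13, C=41
  Job 5: p=13, C=54
Total completion time = 7 + 16 + 28 + 41 + 54 = 146

146


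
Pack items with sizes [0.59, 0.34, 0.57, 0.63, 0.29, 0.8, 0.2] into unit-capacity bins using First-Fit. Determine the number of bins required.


Place items sequentially using First-Fit:
  Item 0.59 -> new Bin 1
  Item 0.34 -> Bin 1 (now 0.93)
  Item 0.57 -> new Bin 2
  Item 0.63 -> new Bin 3
  Item 0.29 -> Bin 2 (now 0.86)
  Item 0.8 -> new Bin 4
  Item 0.2 -> Bin 3 (now 0.83)
Total bins used = 4

4


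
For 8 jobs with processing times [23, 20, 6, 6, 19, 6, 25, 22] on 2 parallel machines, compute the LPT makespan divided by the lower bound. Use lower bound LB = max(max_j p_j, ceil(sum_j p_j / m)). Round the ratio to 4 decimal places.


LPT order: [25, 23, 22, 20, 19, 6, 6, 6]
Machine loads after assignment: [64, 63]
LPT makespan = 64
Lower bound = max(max_job, ceil(total/2)) = max(25, 64) = 64
Ratio = 64 / 64 = 1.0

1.0


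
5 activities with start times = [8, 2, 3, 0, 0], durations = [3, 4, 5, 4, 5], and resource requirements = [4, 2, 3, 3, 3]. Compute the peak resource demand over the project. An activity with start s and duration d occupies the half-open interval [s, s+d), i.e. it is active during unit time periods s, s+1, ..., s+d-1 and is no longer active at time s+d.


Each activity i is active on [start_i, start_i + duration_i).
Compute total resource usage per time slot:
  t=0: active resources = [3, 3], total = 6
  t=1: active resources = [3, 3], total = 6
  t=2: active resources = [2, 3, 3], total = 8
  t=3: active resources = [2, 3, 3, 3], total = 11
  t=4: active resources = [2, 3, 3], total = 8
  t=5: active resources = [2, 3], total = 5
  t=6: active resources = [3], total = 3
  t=7: active resources = [3], total = 3
  t=8: active resources = [4], total = 4
  t=9: active resources = [4], total = 4
  t=10: active resources = [4], total = 4
Peak resource demand = 11

11


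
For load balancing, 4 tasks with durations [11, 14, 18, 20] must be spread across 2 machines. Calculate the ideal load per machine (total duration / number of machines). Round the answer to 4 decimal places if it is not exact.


Total processing time = 11 + 14 + 18 + 20 = 63
Number of machines = 2
Ideal balanced load = 63 / 2 = 31.5

31.5


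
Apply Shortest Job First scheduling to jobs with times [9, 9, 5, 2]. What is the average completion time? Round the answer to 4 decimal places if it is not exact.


SJF order (ascending): [2, 5, 9, 9]
Completion times:
  Job 1: burst=2, C=2
  Job 2: burst=5, C=7
  Job 3: burst=9, C=16
  Job 4: burst=9, C=25
Average completion = 50/4 = 12.5

12.5


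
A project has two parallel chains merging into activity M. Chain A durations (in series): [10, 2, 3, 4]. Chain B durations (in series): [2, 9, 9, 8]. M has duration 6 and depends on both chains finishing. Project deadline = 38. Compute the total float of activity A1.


Forward pass: ES(A1) = sum of predecessors on chain A = 0
EF = ES + duration = 0 + 10 = 10
Backward pass: LF(M) = deadline = 38; LS(M) = 38 - 6 = 32
LF(A1) = LS(M) - sum(successors on chain A) = 32 - 9 = 23
LS = LF - duration = 23 - 10 = 13
Total float = LS - ES = 13 - 0 = 13

13


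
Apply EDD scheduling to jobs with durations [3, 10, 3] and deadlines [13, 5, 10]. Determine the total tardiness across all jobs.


Sort by due date (EDD order): [(10, 5), (3, 10), (3, 13)]
Compute completion times and tardiness:
  Job 1: p=10, d=5, C=10, tardiness=max(0,10-5)=5
  Job 2: p=3, d=10, C=13, tardiness=max(0,13-10)=3
  Job 3: p=3, d=13, C=16, tardiness=max(0,16-13)=3
Total tardiness = 11

11


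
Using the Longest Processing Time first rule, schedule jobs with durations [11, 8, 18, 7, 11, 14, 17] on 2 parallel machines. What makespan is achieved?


Sort jobs in decreasing order (LPT): [18, 17, 14, 11, 11, 8, 7]
Assign each job to the least loaded machine:
  Machine 1: jobs [18, 11, 11], load = 40
  Machine 2: jobs [17, 14, 8, 7], load = 46
Makespan = max load = 46

46


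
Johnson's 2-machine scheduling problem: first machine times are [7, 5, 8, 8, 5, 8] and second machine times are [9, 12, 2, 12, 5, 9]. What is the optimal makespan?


Apply Johnson's rule:
  Group 1 (a <= b): [(2, 5, 12), (5, 5, 5), (1, 7, 9), (4, 8, 12), (6, 8, 9)]
  Group 2 (a > b): [(3, 8, 2)]
Optimal job order: [2, 5, 1, 4, 6, 3]
Schedule:
  Job 2: M1 done at 5, M2 done at 17
  Job 5: M1 done at 10, M2 done at 22
  Job 1: M1 done at 17, M2 done at 31
  Job 4: M1 done at 25, M2 done at 43
  Job 6: M1 done at 33, M2 done at 52
  Job 3: M1 done at 41, M2 done at 54
Makespan = 54

54


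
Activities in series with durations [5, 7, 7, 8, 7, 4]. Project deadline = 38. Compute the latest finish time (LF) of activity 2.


LF(activity 2) = deadline - sum of successor durations
Successors: activities 3 through 6 with durations [7, 8, 7, 4]
Sum of successor durations = 26
LF = 38 - 26 = 12

12


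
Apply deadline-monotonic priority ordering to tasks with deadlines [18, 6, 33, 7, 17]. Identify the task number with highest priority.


Sort tasks by relative deadline (ascending):
  Task 2: deadline = 6
  Task 4: deadline = 7
  Task 5: deadline = 17
  Task 1: deadline = 18
  Task 3: deadline = 33
Priority order (highest first): [2, 4, 5, 1, 3]
Highest priority task = 2

2


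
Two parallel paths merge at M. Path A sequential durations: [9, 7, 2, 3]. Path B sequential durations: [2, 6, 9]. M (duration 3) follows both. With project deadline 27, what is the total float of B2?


Forward pass: ES(B2) = sum of predecessors on chain B = 2
EF = ES + duration = 2 + 6 = 8
Backward pass: LF(M) = deadline = 27; LS(M) = 27 - 3 = 24
LF(B2) = LS(M) - sum(successors on chain B) = 24 - 9 = 15
LS = LF - duration = 15 - 6 = 9
Total float = LS - ES = 9 - 2 = 7

7


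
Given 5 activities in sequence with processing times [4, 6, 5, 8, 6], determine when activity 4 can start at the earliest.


Activity 4 starts after activities 1 through 3 complete.
Predecessor durations: [4, 6, 5]
ES = 4 + 6 + 5 = 15

15


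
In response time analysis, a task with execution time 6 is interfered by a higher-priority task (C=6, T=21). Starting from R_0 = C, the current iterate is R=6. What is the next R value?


R_next = C + ceil(R_prev / T_hp) * C_hp
ceil(6 / 21) = ceil(0.2857) = 1
Interference = 1 * 6 = 6
R_next = 6 + 6 = 12

12


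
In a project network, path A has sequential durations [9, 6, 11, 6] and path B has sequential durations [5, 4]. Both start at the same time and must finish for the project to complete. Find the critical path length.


Path A total = 9 + 6 + 11 + 6 = 32
Path B total = 5 + 4 = 9
Critical path = longest path = max(32, 9) = 32

32


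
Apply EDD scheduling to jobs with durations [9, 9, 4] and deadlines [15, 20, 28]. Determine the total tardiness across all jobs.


Sort by due date (EDD order): [(9, 15), (9, 20), (4, 28)]
Compute completion times and tardiness:
  Job 1: p=9, d=15, C=9, tardiness=max(0,9-15)=0
  Job 2: p=9, d=20, C=18, tardiness=max(0,18-20)=0
  Job 3: p=4, d=28, C=22, tardiness=max(0,22-28)=0
Total tardiness = 0

0


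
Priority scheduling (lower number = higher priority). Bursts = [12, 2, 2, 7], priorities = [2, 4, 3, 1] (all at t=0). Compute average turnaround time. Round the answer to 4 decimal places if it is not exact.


Sort by priority (ascending = highest first):
Order: [(1, 7), (2, 12), (3, 2), (4, 2)]
Completion times:
  Priority 1, burst=7, C=7
  Priority 2, burst=12, C=19
  Priority 3, burst=2, C=21
  Priority 4, burst=2, C=23
Average turnaround = 70/4 = 17.5

17.5


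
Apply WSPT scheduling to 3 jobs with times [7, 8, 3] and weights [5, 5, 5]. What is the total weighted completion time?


Compute p/w ratios and sort ascending (WSPT): [(3, 5), (7, 5), (8, 5)]
Compute weighted completion times:
  Job (p=3,w=5): C=3, w*C=5*3=15
  Job (p=7,w=5): C=10, w*C=5*10=50
  Job (p=8,w=5): C=18, w*C=5*18=90
Total weighted completion time = 155

155


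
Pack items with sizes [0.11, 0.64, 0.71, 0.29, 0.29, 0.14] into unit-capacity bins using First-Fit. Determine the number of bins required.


Place items sequentially using First-Fit:
  Item 0.11 -> new Bin 1
  Item 0.64 -> Bin 1 (now 0.75)
  Item 0.71 -> new Bin 2
  Item 0.29 -> Bin 2 (now 1.0)
  Item 0.29 -> new Bin 3
  Item 0.14 -> Bin 1 (now 0.89)
Total bins used = 3

3


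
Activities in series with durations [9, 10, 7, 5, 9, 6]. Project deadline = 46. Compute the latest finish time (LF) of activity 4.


LF(activity 4) = deadline - sum of successor durations
Successors: activities 5 through 6 with durations [9, 6]
Sum of successor durations = 15
LF = 46 - 15 = 31

31


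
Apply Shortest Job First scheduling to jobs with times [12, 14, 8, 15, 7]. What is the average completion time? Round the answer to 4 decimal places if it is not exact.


SJF order (ascending): [7, 8, 12, 14, 15]
Completion times:
  Job 1: burst=7, C=7
  Job 2: burst=8, C=15
  Job 3: burst=12, C=27
  Job 4: burst=14, C=41
  Job 5: burst=15, C=56
Average completion = 146/5 = 29.2

29.2


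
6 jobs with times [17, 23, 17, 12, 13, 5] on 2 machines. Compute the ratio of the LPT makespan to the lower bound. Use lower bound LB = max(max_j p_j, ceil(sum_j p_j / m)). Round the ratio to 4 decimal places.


LPT order: [23, 17, 17, 13, 12, 5]
Machine loads after assignment: [41, 46]
LPT makespan = 46
Lower bound = max(max_job, ceil(total/2)) = max(23, 44) = 44
Ratio = 46 / 44 = 1.0455

1.0455


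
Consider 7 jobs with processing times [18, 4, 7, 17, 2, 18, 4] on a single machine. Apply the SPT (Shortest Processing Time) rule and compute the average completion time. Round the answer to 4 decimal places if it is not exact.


Sort jobs by processing time (SPT order): [2, 4, 4, 7, 17, 18, 18]
Compute completion times sequentially:
  Job 1: processing = 2, completes at 2
  Job 2: processing = 4, completes at 6
  Job 3: processing = 4, completes at 10
  Job 4: processing = 7, completes at 17
  Job 5: processing = 17, completes at 34
  Job 6: processing = 18, completes at 52
  Job 7: processing = 18, completes at 70
Sum of completion times = 191
Average completion time = 191/7 = 27.2857

27.2857


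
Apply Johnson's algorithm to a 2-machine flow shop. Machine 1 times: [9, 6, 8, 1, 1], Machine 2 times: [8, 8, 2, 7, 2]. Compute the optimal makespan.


Apply Johnson's rule:
  Group 1 (a <= b): [(4, 1, 7), (5, 1, 2), (2, 6, 8)]
  Group 2 (a > b): [(1, 9, 8), (3, 8, 2)]
Optimal job order: [4, 5, 2, 1, 3]
Schedule:
  Job 4: M1 done at 1, M2 done at 8
  Job 5: M1 done at 2, M2 done at 10
  Job 2: M1 done at 8, M2 done at 18
  Job 1: M1 done at 17, M2 done at 26
  Job 3: M1 done at 25, M2 done at 28
Makespan = 28

28


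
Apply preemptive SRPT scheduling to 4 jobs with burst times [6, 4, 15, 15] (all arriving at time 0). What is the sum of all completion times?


Since all jobs arrive at t=0, SRPT equals SPT ordering.
SPT order: [4, 6, 15, 15]
Completion times:
  Job 1: p=4, C=4
  Job 2: p=6, C=10
  Job 3: p=15, C=25
  Job 4: p=15, C=40
Total completion time = 4 + 10 + 25 + 40 = 79

79


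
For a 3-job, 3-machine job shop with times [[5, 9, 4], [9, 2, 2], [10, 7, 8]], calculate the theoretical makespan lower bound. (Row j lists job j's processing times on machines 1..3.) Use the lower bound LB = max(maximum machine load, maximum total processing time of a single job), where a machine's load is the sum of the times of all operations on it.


Machine loads:
  Machine 1: 5 + 9 + 10 = 24
  Machine 2: 9 + 2 + 7 = 18
  Machine 3: 4 + 2 + 8 = 14
Max machine load = 24
Job totals:
  Job 1: 18
  Job 2: 13
  Job 3: 25
Max job total = 25
Lower bound = max(24, 25) = 25

25


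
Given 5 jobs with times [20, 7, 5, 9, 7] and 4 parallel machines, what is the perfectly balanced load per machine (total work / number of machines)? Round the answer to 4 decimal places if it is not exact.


Total processing time = 20 + 7 + 5 + 9 + 7 = 48
Number of machines = 4
Ideal balanced load = 48 / 4 = 12.0

12.0


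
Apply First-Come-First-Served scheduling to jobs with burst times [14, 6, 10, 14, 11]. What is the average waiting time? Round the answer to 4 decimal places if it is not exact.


FCFS order (as given): [14, 6, 10, 14, 11]
Waiting times:
  Job 1: wait = 0
  Job 2: wait = 14
  Job 3: wait = 20
  Job 4: wait = 30
  Job 5: wait = 44
Sum of waiting times = 108
Average waiting time = 108/5 = 21.6

21.6


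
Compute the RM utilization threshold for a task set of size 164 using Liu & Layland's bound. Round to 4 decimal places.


Compute 2^(1/164) = 1.0042354515
Subtract 1: 1.0042354515 - 1 = 0.0042354515
Multiply by n: 164 * 0.0042354515 = 0.6946140460
Round to 4 dp: 0.6946

0.6946


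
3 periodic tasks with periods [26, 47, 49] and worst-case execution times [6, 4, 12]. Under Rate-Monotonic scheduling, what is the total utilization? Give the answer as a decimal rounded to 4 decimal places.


Compute individual utilizations (exact fractions):
  Task 1: C/T = 6/26 = 3/13 (approx. 0.2308)
  Task 2: C/T = 4/47 (approx. 0.0851)
  Task 3: C/T = 12/49 (approx. 0.2449)
Total utilization U = 3/13 + 4/47 + 12/49 = 16789/29939
Rounded to 4 decimal places: U = 0.5608
RM (Liu & Layland) bound for 3 tasks = 0.779763; compare with U = 16789/29939 (approx. 0.560774)
U <= bound, so schedulable by RM sufficient condition.

0.5608


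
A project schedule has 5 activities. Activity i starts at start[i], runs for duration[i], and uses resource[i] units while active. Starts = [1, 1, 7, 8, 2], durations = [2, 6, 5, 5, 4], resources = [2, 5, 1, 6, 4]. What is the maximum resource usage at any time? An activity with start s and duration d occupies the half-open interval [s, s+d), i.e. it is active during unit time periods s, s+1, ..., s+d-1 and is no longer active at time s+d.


Each activity i is active on [start_i, start_i + duration_i).
Compute total resource usage per time slot:
  t=0: active resources = [], total = 0
  t=1: active resources = [2, 5], total = 7
  t=2: active resources = [2, 5, 4], total = 11
  t=3: active resources = [5, 4], total = 9
  t=4: active resources = [5, 4], total = 9
  t=5: active resources = [5, 4], total = 9
  t=6: active resources = [5], total = 5
  t=7: active resources = [1], total = 1
  t=8: active resources = [1, 6], total = 7
  t=9: active resources = [1, 6], total = 7
  t=10: active resources = [1, 6], total = 7
  t=11: active resources = [1, 6], total = 7
  t=12: active resources = [6], total = 6
Peak resource demand = 11

11


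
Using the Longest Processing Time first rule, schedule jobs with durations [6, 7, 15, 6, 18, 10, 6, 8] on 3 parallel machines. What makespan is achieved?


Sort jobs in decreasing order (LPT): [18, 15, 10, 8, 7, 6, 6, 6]
Assign each job to the least loaded machine:
  Machine 1: jobs [18, 6], load = 24
  Machine 2: jobs [15, 7, 6], load = 28
  Machine 3: jobs [10, 8, 6], load = 24
Makespan = max load = 28

28


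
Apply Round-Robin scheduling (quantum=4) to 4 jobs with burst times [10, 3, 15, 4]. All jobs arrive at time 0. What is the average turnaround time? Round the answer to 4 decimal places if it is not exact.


Time quantum = 4
Execution trace:
  J1 runs 4 units, time = 4
  J2 runs 3 units, time = 7
  J3 runs 4 units, time = 11
  J4 runs 4 units, time = 15
  J1 runs 4 units, time = 19
  J3 runs 4 units, time = 23
  J1 runs 2 units, time = 25
  J3 runs 4 units, time = 29
  J3 runs 3 units, time = 32
Finish times: [25, 7, 32, 15]
Average turnaround = 79/4 = 19.75

19.75


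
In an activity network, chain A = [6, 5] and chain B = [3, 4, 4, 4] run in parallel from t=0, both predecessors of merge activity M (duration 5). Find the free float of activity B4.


ES(B4) = sum of predecessors on chain B = 11
EF(B4) = ES + duration = 11 + 4 = 15
Successor of B4 is M. ES(M) = max(sum(A), sum(B)) = max(11, 15) = 15
Free float = ES(successor) - EF(current) = 15 - 15 = 0

0


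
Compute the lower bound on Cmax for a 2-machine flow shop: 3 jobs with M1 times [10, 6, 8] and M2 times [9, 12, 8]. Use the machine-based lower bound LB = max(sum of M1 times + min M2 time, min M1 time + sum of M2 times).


LB1 = sum(M1 times) + min(M2 times) = 24 + 8 = 32
LB2 = min(M1 times) + sum(M2 times) = 6 + 29 = 35
Lower bound = max(LB1, LB2) = max(32, 35) = 35

35
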